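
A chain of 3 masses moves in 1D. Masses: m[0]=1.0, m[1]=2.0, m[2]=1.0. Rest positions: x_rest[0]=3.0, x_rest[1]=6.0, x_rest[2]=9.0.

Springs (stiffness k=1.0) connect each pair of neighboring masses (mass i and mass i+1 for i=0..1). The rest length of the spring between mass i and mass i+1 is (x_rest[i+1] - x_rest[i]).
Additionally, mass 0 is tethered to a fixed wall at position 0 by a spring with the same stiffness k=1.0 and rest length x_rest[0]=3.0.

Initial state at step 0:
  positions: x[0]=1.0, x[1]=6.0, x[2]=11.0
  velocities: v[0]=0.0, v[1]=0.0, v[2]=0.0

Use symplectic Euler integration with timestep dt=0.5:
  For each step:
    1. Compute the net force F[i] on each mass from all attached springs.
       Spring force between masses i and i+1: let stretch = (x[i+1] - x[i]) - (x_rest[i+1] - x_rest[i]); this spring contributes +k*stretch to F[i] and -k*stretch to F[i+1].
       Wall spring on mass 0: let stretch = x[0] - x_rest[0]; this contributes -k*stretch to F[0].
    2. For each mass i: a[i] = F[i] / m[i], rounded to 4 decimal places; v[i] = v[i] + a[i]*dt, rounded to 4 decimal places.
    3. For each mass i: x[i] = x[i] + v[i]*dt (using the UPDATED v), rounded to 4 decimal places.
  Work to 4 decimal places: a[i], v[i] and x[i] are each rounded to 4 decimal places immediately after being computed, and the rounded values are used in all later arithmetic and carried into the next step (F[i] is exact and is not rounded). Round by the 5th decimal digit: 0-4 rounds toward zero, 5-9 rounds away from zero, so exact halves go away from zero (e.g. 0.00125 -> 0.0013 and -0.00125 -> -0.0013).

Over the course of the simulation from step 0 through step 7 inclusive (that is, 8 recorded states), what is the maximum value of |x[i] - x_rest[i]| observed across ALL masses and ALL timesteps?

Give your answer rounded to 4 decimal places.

Answer: 2.2110

Derivation:
Step 0: x=[1.0000 6.0000 11.0000] v=[0.0000 0.0000 0.0000]
Step 1: x=[2.0000 6.0000 10.5000] v=[2.0000 0.0000 -1.0000]
Step 2: x=[3.5000 6.0625 9.6250] v=[3.0000 0.1250 -1.7500]
Step 3: x=[4.7657 6.2500 8.6094] v=[2.5313 0.3750 -2.0313]
Step 4: x=[5.2110 6.5469 7.7539] v=[0.8906 0.5938 -1.7110]
Step 5: x=[4.6875 6.8277 7.3467] v=[-1.0470 0.5616 -0.8145]
Step 6: x=[3.5272 6.9059 7.5597] v=[-2.3207 0.1563 0.4260]
Step 7: x=[2.3297 6.6434 8.3593] v=[-2.3950 -0.5250 1.5991]
Max displacement = 2.2110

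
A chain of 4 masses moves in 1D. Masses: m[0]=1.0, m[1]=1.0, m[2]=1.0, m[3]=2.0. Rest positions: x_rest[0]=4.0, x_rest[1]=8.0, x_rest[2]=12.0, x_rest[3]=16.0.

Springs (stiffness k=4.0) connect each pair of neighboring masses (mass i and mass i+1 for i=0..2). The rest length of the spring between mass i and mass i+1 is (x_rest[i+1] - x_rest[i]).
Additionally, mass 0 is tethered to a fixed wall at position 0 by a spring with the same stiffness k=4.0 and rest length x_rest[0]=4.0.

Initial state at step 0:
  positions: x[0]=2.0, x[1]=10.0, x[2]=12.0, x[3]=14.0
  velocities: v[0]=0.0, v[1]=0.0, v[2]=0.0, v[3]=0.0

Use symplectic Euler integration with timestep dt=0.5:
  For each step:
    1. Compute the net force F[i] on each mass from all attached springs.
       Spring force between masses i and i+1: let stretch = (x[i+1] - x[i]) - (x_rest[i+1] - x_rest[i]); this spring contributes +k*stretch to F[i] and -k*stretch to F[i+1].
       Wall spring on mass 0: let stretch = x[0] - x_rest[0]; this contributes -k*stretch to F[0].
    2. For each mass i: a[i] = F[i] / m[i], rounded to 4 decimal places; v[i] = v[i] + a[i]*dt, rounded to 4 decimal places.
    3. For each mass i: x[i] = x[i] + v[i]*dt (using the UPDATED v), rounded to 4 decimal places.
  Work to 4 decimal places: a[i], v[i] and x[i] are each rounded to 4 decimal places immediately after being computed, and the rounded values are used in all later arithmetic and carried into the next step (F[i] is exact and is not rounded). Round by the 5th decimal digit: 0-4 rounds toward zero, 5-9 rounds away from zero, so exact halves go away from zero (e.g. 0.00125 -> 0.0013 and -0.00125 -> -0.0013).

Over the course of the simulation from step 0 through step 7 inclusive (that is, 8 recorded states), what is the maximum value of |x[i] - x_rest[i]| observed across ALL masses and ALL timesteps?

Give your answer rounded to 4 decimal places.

Step 0: x=[2.0000 10.0000 12.0000 14.0000] v=[0.0000 0.0000 0.0000 0.0000]
Step 1: x=[8.0000 4.0000 12.0000 15.0000] v=[12.0000 -12.0000 0.0000 2.0000]
Step 2: x=[2.0000 10.0000 7.0000 16.5000] v=[-12.0000 12.0000 -10.0000 3.0000]
Step 3: x=[2.0000 5.0000 14.5000 15.2500] v=[0.0000 -10.0000 15.0000 -2.5000]
Step 4: x=[3.0000 6.5000 13.2500 15.6250] v=[2.0000 3.0000 -2.5000 0.7500]
Step 5: x=[4.5000 11.2500 7.6250 16.8125] v=[3.0000 9.5000 -11.2500 2.3750]
Step 6: x=[8.2500 5.6250 14.8125 15.4063] v=[7.5000 -11.2500 14.3750 -2.8125]
Step 7: x=[1.1250 11.8125 13.4063 15.7032] v=[-14.2500 12.3750 -2.8124 0.5937]
Max displacement = 5.0000

Answer: 5.0000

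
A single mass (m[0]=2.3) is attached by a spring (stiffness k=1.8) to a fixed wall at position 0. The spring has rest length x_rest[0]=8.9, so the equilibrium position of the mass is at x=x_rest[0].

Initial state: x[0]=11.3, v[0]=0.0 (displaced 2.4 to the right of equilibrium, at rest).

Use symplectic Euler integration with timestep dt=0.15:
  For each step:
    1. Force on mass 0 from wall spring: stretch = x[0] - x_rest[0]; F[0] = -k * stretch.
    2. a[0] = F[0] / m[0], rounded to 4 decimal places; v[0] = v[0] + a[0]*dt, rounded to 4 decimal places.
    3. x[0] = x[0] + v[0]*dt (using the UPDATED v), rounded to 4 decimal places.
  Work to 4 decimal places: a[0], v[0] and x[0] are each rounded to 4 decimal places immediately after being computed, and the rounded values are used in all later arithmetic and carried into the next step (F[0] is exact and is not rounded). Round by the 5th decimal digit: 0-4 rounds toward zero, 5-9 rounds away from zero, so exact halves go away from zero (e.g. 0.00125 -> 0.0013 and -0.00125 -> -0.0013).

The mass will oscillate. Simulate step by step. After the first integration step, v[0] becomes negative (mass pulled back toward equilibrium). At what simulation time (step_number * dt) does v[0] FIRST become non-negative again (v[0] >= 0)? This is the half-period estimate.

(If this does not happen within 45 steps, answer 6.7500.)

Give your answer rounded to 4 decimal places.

Step 0: x=[11.3000] v=[0.0000]
Step 1: x=[11.2577] v=[-0.2817]
Step 2: x=[11.1739] v=[-0.5585]
Step 3: x=[11.0501] v=[-0.8254]
Step 4: x=[10.8884] v=[-1.0778]
Step 5: x=[10.6917] v=[-1.3112]
Step 6: x=[10.4635] v=[-1.5215]
Step 7: x=[10.2078] v=[-1.7050]
Step 8: x=[9.9290] v=[-1.8585]
Step 9: x=[9.6321] v=[-1.9793]
Step 10: x=[9.3223] v=[-2.0652]
Step 11: x=[9.0051] v=[-2.1148]
Step 12: x=[8.6860] v=[-2.1271]
Step 13: x=[8.3707] v=[-2.1020]
Step 14: x=[8.0647] v=[-2.0399]
Step 15: x=[7.7734] v=[-1.9418]
Step 16: x=[7.5020] v=[-1.8095]
Step 17: x=[7.2552] v=[-1.6454]
Step 18: x=[7.0374] v=[-1.4523]
Step 19: x=[6.8524] v=[-1.2336]
Step 20: x=[6.7034] v=[-0.9932]
Step 21: x=[6.5931] v=[-0.7353]
Step 22: x=[6.5234] v=[-0.4645]
Step 23: x=[6.4956] v=[-0.1855]
Step 24: x=[6.5101] v=[0.0968]
First v>=0 after going negative at step 24, time=3.6000

Answer: 3.6000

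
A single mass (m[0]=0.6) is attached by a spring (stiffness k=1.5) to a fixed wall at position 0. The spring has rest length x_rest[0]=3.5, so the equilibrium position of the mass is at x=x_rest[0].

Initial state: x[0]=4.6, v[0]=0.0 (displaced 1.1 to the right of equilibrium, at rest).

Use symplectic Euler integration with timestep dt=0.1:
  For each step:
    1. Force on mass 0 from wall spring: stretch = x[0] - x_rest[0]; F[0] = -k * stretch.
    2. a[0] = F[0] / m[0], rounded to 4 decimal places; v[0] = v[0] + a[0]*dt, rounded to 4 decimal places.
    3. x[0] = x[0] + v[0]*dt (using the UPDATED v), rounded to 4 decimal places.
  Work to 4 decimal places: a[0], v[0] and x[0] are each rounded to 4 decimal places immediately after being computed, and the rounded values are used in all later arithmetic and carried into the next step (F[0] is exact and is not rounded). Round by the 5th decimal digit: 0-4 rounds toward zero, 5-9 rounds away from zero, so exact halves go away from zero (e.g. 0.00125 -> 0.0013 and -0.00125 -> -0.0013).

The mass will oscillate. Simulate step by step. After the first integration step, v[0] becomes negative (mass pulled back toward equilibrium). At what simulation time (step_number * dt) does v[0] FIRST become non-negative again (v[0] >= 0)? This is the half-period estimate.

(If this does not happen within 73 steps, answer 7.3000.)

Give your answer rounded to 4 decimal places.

Step 0: x=[4.6000] v=[0.0000]
Step 1: x=[4.5725] v=[-0.2750]
Step 2: x=[4.5182] v=[-0.5431]
Step 3: x=[4.4384] v=[-0.7977]
Step 4: x=[4.3352] v=[-1.0323]
Step 5: x=[4.2111] v=[-1.2411]
Step 6: x=[4.0692] v=[-1.4189]
Step 7: x=[3.9131] v=[-1.5612]
Step 8: x=[3.7467] v=[-1.6645]
Step 9: x=[3.5741] v=[-1.7262]
Step 10: x=[3.3996] v=[-1.7447]
Step 11: x=[3.2276] v=[-1.7196]
Step 12: x=[3.0625] v=[-1.6515]
Step 13: x=[2.9083] v=[-1.5421]
Step 14: x=[2.7689] v=[-1.3942]
Step 15: x=[2.6478] v=[-1.2114]
Step 16: x=[2.5480] v=[-0.9984]
Step 17: x=[2.4720] v=[-0.7604]
Step 18: x=[2.4217] v=[-0.5034]
Step 19: x=[2.3983] v=[-0.2338]
Step 20: x=[2.4025] v=[0.0416]
First v>=0 after going negative at step 20, time=2.0000

Answer: 2.0000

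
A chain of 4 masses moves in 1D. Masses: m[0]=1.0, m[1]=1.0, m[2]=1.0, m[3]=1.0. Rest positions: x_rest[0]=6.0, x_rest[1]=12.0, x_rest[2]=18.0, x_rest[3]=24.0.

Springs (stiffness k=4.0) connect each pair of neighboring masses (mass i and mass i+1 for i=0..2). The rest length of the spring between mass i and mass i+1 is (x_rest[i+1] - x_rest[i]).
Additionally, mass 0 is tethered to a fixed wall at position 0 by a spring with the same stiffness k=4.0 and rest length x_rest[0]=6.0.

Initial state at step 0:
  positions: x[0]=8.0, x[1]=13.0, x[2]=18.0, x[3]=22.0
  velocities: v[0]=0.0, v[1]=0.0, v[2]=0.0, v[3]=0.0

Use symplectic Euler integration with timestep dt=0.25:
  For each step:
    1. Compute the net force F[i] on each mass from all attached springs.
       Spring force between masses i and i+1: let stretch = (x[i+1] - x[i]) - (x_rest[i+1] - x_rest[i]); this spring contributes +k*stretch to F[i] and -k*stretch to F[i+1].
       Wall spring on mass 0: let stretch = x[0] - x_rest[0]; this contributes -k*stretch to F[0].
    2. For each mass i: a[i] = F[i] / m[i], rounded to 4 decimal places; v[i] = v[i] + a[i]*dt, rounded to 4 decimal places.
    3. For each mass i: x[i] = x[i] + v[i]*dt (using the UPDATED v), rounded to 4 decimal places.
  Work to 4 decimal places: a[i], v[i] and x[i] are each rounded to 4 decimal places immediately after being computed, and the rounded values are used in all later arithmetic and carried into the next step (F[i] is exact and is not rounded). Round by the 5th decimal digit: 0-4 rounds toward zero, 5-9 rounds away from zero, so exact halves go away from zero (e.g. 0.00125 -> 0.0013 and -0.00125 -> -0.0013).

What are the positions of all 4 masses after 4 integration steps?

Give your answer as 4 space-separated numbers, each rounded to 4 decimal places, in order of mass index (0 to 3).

Step 0: x=[8.0000 13.0000 18.0000 22.0000] v=[0.0000 0.0000 0.0000 0.0000]
Step 1: x=[7.2500 13.0000 17.7500 22.5000] v=[-3.0000 0.0000 -1.0000 2.0000]
Step 2: x=[6.1250 12.7500 17.5000 23.3125] v=[-4.5000 -1.0000 -1.0000 3.2500]
Step 3: x=[5.1250 12.0313 17.5156 24.1719] v=[-4.0000 -2.8750 0.0625 3.4375]
Step 4: x=[4.5703 10.9571 17.8242 24.8672] v=[-2.2187 -4.2970 1.2345 2.7812]

Answer: 4.5703 10.9571 17.8242 24.8672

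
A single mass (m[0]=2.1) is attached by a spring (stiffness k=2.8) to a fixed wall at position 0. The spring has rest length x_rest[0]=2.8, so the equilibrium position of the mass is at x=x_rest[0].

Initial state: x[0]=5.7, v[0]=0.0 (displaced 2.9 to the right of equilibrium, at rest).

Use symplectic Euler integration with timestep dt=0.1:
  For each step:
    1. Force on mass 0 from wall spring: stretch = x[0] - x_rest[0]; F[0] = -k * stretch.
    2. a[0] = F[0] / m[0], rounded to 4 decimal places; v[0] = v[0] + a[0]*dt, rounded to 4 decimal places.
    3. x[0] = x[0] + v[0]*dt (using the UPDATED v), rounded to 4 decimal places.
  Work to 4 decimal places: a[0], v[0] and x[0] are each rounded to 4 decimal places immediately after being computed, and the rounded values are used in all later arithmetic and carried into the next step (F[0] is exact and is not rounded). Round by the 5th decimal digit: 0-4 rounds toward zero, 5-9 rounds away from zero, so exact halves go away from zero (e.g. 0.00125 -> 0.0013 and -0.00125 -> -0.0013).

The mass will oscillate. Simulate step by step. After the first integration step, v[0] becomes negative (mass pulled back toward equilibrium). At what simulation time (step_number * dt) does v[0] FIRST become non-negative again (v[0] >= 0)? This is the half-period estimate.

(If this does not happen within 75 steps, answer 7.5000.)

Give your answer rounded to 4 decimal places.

Step 0: x=[5.7000] v=[0.0000]
Step 1: x=[5.6613] v=[-0.3867]
Step 2: x=[5.5845] v=[-0.7682]
Step 3: x=[5.4706] v=[-1.1395]
Step 4: x=[5.3210] v=[-1.4956]
Step 5: x=[5.1378] v=[-1.8317]
Step 6: x=[4.9235] v=[-2.1434]
Step 7: x=[4.6809] v=[-2.4265]
Step 8: x=[4.4132] v=[-2.6773]
Step 9: x=[4.1240] v=[-2.8924]
Step 10: x=[3.8171] v=[-3.0689]
Step 11: x=[3.4967] v=[-3.2045]
Step 12: x=[3.1670] v=[-3.2974]
Step 13: x=[2.8324] v=[-3.3463]
Step 14: x=[2.4973] v=[-3.3506]
Step 15: x=[2.1663] v=[-3.3102]
Step 16: x=[1.8437] v=[-3.2257]
Step 17: x=[1.5339] v=[-3.0982]
Step 18: x=[1.2410] v=[-2.9294]
Step 19: x=[0.9689] v=[-2.7215]
Step 20: x=[0.7212] v=[-2.4774]
Step 21: x=[0.5012] v=[-2.2002]
Step 22: x=[0.3118] v=[-1.8937]
Step 23: x=[0.1556] v=[-1.5619]
Step 24: x=[0.0347] v=[-1.2093]
Step 25: x=[-0.0494] v=[-0.8406]
Step 26: x=[-0.0955] v=[-0.4607]
Step 27: x=[-0.1030] v=[-0.0746]
Step 28: x=[-0.0718] v=[0.3125]
First v>=0 after going negative at step 28, time=2.8000

Answer: 2.8000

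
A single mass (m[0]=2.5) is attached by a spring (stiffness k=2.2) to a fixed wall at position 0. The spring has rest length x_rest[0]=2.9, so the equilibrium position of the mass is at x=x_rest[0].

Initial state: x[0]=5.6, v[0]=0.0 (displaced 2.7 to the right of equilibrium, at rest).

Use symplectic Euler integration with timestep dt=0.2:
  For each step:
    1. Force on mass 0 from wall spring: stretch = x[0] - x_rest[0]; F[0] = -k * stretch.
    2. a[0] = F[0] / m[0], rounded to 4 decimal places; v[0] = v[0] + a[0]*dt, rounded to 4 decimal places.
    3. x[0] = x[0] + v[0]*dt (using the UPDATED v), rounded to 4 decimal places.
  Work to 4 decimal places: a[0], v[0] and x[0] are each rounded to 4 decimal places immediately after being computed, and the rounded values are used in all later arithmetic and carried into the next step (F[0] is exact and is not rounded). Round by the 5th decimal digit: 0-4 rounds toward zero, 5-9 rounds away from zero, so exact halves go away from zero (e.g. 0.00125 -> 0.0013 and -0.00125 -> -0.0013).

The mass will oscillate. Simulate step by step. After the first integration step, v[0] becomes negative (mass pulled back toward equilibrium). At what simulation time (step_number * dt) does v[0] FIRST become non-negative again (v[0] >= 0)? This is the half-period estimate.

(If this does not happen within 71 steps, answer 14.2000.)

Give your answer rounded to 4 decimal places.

Answer: 3.4000

Derivation:
Step 0: x=[5.6000] v=[0.0000]
Step 1: x=[5.5050] v=[-0.4752]
Step 2: x=[5.3183] v=[-0.9337]
Step 3: x=[5.0464] v=[-1.3593]
Step 4: x=[4.6990] v=[-1.7371]
Step 5: x=[4.2883] v=[-2.0537]
Step 6: x=[3.8287] v=[-2.2980]
Step 7: x=[3.3364] v=[-2.4615]
Step 8: x=[2.8287] v=[-2.5383]
Step 9: x=[2.3235] v=[-2.5258]
Step 10: x=[1.8386] v=[-2.4243]
Step 11: x=[1.3911] v=[-2.2375]
Step 12: x=[0.9967] v=[-1.9719]
Step 13: x=[0.6693] v=[-1.6369]
Step 14: x=[0.4204] v=[-1.2443]
Step 15: x=[0.2588] v=[-0.8079]
Step 16: x=[0.1902] v=[-0.3430]
Step 17: x=[0.2170] v=[0.1339]
First v>=0 after going negative at step 17, time=3.4000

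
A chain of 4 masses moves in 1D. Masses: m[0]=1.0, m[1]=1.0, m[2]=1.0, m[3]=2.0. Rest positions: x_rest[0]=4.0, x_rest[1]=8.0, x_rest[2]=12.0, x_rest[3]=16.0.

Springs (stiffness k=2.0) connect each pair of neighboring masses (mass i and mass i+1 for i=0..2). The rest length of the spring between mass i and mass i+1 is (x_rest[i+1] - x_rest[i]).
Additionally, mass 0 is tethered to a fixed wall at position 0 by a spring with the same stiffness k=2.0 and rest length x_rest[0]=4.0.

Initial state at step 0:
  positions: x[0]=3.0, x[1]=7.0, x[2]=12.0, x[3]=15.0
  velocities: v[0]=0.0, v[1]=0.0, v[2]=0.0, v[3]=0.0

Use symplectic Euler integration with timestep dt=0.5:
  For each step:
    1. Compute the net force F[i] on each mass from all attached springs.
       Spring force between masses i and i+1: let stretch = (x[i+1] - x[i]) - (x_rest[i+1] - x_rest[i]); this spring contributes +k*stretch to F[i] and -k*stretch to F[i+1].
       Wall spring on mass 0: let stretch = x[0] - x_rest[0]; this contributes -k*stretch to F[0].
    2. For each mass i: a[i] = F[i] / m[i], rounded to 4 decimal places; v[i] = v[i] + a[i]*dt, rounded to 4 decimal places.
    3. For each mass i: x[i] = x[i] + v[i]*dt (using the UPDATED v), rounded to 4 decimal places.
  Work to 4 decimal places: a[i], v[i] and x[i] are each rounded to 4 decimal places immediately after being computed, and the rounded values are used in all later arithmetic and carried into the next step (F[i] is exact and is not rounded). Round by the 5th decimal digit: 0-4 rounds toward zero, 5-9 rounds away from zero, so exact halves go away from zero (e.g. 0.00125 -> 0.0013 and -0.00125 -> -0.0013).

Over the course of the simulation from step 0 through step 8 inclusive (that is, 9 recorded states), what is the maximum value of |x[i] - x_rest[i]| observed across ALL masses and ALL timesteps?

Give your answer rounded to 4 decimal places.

Step 0: x=[3.0000 7.0000 12.0000 15.0000] v=[0.0000 0.0000 0.0000 0.0000]
Step 1: x=[3.5000 7.5000 11.0000 15.2500] v=[1.0000 1.0000 -2.0000 0.5000]
Step 2: x=[4.2500 7.7500 10.3750 15.4375] v=[1.5000 0.5000 -1.2500 0.3750]
Step 3: x=[4.6250 7.5625 10.9688 15.3594] v=[0.7500 -0.3750 1.1875 -0.1563]
Step 4: x=[4.1563 7.6094 12.0547 15.1836] v=[-0.9375 0.0938 2.1718 -0.3516]
Step 5: x=[3.3360 8.1524 12.4824 15.2256] v=[-1.6407 1.0860 0.8554 0.0840]
Step 6: x=[3.2559 8.4522 12.1167 15.5818] v=[-0.1603 0.5996 -0.7314 0.7124]
Step 7: x=[4.1460 7.9861 11.6513 16.0718] v=[1.7801 -0.9322 -0.9308 0.9799]
Step 8: x=[4.8831 7.4326 11.5636 16.4567] v=[1.4742 -1.1071 -0.1755 0.7697]
Max displacement = 1.6250

Answer: 1.6250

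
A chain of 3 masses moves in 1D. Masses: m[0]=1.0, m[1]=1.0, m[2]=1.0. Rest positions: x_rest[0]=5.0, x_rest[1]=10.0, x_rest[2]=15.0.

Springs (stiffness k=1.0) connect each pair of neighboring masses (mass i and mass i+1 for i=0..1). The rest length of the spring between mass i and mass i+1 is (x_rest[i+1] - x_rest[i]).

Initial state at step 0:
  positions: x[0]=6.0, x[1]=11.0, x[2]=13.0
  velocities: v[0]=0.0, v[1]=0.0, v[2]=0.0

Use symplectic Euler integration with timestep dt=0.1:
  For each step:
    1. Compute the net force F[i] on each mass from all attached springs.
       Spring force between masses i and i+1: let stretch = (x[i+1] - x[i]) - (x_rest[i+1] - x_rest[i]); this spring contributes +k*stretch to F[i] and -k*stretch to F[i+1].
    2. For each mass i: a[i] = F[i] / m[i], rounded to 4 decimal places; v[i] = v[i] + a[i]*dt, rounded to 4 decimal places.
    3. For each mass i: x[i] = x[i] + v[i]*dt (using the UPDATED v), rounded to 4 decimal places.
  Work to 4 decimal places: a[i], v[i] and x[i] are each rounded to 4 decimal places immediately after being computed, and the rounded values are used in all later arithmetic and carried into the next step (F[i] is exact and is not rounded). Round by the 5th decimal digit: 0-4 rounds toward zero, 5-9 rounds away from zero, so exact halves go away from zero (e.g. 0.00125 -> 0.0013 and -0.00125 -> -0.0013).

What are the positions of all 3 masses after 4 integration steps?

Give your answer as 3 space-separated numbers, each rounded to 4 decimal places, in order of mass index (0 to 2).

Step 0: x=[6.0000 11.0000 13.0000] v=[0.0000 0.0000 0.0000]
Step 1: x=[6.0000 10.9700 13.0300] v=[0.0000 -0.3000 0.3000]
Step 2: x=[5.9997 10.9109 13.0894] v=[-0.0030 -0.5910 0.5940]
Step 3: x=[5.9985 10.8245 13.1770] v=[-0.0119 -0.8643 0.8762]
Step 4: x=[5.9956 10.7133 13.2911] v=[-0.0293 -1.1117 1.1410]

Answer: 5.9956 10.7133 13.2911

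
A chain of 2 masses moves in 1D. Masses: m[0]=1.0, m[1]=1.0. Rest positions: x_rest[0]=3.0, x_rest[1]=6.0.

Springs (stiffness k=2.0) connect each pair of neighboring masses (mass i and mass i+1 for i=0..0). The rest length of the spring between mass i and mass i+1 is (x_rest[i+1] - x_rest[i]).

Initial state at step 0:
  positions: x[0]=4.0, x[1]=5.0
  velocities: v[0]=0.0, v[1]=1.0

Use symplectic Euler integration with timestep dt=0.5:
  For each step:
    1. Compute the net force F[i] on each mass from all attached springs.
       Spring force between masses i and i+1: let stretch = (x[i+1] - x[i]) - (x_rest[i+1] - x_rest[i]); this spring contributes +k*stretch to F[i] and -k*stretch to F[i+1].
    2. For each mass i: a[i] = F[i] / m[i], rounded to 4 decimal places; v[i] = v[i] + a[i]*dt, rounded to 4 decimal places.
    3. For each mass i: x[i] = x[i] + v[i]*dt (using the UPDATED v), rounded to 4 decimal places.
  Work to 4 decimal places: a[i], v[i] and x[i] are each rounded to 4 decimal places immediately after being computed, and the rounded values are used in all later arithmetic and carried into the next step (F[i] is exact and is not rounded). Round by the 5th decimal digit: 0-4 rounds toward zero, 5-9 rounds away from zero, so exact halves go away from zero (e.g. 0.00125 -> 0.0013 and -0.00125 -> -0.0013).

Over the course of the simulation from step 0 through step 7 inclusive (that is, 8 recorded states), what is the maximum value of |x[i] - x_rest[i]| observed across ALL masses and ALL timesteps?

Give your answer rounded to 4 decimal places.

Answer: 2.5000

Derivation:
Step 0: x=[4.0000 5.0000] v=[0.0000 1.0000]
Step 1: x=[3.0000 6.5000] v=[-2.0000 3.0000]
Step 2: x=[2.2500 7.7500] v=[-1.5000 2.5000]
Step 3: x=[2.7500 7.7500] v=[1.0000 0.0000]
Step 4: x=[4.2500 6.7500] v=[3.0000 -2.0000]
Step 5: x=[5.5000 6.0000] v=[2.5000 -1.5000]
Step 6: x=[5.5000 6.5000] v=[0.0000 1.0000]
Step 7: x=[4.5000 8.0000] v=[-2.0000 3.0000]
Max displacement = 2.5000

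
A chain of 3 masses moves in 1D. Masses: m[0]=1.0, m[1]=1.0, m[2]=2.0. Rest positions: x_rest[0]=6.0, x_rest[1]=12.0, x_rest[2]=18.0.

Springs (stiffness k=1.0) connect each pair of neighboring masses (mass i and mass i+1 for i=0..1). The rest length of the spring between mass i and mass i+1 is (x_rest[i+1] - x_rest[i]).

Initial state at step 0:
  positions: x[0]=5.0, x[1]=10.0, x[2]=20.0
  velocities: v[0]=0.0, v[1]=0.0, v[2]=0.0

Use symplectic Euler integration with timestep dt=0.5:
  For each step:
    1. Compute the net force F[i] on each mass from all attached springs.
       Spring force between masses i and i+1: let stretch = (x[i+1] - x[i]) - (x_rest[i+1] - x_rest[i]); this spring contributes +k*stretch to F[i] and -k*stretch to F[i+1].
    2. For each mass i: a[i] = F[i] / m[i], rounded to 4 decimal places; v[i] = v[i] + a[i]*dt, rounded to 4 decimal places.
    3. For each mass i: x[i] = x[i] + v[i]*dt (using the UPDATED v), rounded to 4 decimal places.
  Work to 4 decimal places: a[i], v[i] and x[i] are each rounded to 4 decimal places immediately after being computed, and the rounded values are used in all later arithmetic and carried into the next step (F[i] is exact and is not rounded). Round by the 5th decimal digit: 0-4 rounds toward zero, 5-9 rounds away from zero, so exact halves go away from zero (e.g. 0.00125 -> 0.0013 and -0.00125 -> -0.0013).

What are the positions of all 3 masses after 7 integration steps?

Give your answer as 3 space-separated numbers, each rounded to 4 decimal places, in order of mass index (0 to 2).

Step 0: x=[5.0000 10.0000 20.0000] v=[0.0000 0.0000 0.0000]
Step 1: x=[4.7500 11.2500 19.5000] v=[-0.5000 2.5000 -1.0000]
Step 2: x=[4.6250 12.9375 18.7188] v=[-0.2500 3.3750 -1.5625]
Step 3: x=[5.0782 13.9922 17.9649] v=[0.9063 2.1094 -1.5078]
Step 4: x=[6.2599 13.8116 17.4644] v=[2.3633 -0.3613 -1.0010]
Step 5: x=[7.8295 12.6562 17.2573] v=[3.1392 -2.3108 -0.4142]
Step 6: x=[9.1058 11.4444 17.2251] v=[2.5526 -2.4236 -0.0645]
Step 7: x=[9.4668 11.0931 17.2203] v=[0.7219 -0.7026 -0.0097]

Answer: 9.4668 11.0931 17.2203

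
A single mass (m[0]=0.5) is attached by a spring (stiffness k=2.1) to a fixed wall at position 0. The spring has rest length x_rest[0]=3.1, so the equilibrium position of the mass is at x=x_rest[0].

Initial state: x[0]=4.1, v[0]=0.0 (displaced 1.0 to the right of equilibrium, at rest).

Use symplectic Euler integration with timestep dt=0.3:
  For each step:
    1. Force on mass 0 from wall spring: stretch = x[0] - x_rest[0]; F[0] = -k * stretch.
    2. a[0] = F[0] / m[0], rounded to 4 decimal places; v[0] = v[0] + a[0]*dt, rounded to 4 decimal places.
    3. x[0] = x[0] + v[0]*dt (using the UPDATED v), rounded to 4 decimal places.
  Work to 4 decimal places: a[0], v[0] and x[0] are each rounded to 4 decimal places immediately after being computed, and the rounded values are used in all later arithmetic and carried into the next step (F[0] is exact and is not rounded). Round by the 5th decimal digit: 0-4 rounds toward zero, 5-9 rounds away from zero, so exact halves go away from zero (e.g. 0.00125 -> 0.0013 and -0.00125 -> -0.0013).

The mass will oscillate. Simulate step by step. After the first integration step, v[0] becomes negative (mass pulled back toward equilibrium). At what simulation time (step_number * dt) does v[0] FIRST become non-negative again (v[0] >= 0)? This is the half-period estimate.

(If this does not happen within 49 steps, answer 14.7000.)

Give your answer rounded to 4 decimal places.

Answer: 1.8000

Derivation:
Step 0: x=[4.1000] v=[0.0000]
Step 1: x=[3.7220] v=[-1.2600]
Step 2: x=[3.1089] v=[-2.0437]
Step 3: x=[2.4924] v=[-2.0549]
Step 4: x=[2.1056] v=[-1.2893]
Step 5: x=[2.0947] v=[-0.0364]
Step 6: x=[2.4638] v=[1.2303]
First v>=0 after going negative at step 6, time=1.8000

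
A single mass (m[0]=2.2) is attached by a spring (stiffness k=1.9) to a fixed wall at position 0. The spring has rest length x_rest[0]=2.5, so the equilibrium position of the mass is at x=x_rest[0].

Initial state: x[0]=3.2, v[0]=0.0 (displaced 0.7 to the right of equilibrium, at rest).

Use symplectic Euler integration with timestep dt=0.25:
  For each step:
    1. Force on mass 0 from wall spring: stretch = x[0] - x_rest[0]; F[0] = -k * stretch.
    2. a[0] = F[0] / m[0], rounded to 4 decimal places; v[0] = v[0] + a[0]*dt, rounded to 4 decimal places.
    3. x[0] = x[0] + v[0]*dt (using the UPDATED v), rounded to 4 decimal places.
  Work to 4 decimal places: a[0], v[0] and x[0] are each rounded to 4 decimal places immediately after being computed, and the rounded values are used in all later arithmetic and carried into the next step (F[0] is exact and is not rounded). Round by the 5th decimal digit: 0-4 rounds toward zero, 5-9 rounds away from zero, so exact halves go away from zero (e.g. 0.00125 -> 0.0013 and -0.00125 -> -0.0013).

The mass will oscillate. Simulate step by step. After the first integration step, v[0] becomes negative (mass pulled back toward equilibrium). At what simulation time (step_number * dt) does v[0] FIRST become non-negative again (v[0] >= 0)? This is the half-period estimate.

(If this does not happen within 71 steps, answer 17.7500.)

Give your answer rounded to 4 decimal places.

Answer: 3.5000

Derivation:
Step 0: x=[3.2000] v=[0.0000]
Step 1: x=[3.1622] v=[-0.1511]
Step 2: x=[3.0887] v=[-0.2941]
Step 3: x=[2.9834] v=[-0.4212]
Step 4: x=[2.8520] v=[-0.5256]
Step 5: x=[2.7016] v=[-0.6016]
Step 6: x=[2.5403] v=[-0.6451]
Step 7: x=[2.3769] v=[-0.6538]
Step 8: x=[2.2201] v=[-0.6272]
Step 9: x=[2.0784] v=[-0.5668]
Step 10: x=[1.9595] v=[-0.4758]
Step 11: x=[1.8697] v=[-0.3591]
Step 12: x=[1.8140] v=[-0.2230]
Step 13: x=[1.7953] v=[-0.0749]
Step 14: x=[1.8146] v=[0.0773]
First v>=0 after going negative at step 14, time=3.5000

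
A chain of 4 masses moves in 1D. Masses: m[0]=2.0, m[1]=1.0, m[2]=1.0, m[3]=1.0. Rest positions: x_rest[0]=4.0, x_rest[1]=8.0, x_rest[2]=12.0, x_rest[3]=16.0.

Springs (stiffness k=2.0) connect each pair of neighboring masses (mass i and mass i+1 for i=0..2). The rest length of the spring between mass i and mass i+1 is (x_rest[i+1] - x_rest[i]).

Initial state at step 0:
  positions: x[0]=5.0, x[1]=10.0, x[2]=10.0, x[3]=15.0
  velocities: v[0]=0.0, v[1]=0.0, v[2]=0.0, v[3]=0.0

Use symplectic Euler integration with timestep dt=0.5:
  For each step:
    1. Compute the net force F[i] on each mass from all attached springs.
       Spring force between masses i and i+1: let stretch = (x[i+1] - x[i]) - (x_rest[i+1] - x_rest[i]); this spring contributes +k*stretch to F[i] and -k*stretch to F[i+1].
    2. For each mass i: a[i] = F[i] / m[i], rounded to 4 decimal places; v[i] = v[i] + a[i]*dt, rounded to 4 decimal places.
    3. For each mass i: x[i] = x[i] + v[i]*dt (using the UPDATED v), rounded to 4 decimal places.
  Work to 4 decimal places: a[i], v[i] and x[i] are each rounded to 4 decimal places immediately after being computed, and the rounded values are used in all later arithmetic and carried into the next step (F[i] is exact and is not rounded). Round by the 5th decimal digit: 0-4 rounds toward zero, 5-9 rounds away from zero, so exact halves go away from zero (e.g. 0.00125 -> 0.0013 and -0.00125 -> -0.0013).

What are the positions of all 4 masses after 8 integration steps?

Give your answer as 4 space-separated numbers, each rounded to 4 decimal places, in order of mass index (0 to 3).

Step 0: x=[5.0000 10.0000 10.0000 15.0000] v=[0.0000 0.0000 0.0000 0.0000]
Step 1: x=[5.2500 7.5000 12.5000 14.5000] v=[0.5000 -5.0000 5.0000 -1.0000]
Step 2: x=[5.0625 6.3750 13.5000 15.0000] v=[-0.3750 -2.2500 2.0000 1.0000]
Step 3: x=[4.2031 8.1563 11.6875 16.7500] v=[-1.7188 3.5625 -3.6250 3.5000]
Step 4: x=[3.3320 9.7266 10.6407 17.9688] v=[-1.7422 3.1405 -2.0937 2.4375]
Step 5: x=[3.0596 8.5566 12.8009 17.5235] v=[-0.5449 -2.3400 4.3203 -0.8906]
Step 6: x=[3.1614 6.7603 15.2002 16.7169] v=[0.2036 -3.5927 4.7986 -1.6132]
Step 7: x=[3.1630 7.3845 14.1379 17.1520] v=[0.0031 1.2483 -2.1246 0.8701]
Step 8: x=[3.2200 9.2746 11.2060 18.0800] v=[0.1139 3.7802 -5.8639 1.8560]

Answer: 3.2200 9.2746 11.2060 18.0800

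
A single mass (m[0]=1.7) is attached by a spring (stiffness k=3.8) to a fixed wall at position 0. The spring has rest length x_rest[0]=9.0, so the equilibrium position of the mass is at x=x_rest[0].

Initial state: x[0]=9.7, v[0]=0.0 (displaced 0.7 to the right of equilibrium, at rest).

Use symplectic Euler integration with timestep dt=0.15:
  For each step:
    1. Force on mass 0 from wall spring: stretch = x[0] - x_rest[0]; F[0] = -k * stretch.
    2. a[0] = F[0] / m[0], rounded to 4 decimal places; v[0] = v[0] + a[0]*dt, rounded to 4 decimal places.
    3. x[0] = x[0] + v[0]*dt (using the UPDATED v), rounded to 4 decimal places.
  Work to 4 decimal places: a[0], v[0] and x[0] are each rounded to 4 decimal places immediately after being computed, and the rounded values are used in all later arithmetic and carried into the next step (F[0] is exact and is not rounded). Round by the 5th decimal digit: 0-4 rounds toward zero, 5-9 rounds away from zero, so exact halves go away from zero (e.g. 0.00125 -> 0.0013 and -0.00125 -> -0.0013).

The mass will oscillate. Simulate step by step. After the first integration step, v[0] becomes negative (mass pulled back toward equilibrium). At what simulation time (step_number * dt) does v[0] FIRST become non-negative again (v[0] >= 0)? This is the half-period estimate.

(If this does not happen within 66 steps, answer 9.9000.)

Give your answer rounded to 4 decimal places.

Step 0: x=[9.7000] v=[0.0000]
Step 1: x=[9.6648] v=[-0.2347]
Step 2: x=[9.5962] v=[-0.4576]
Step 3: x=[9.4976] v=[-0.6575]
Step 4: x=[9.3740] v=[-0.8243]
Step 5: x=[9.2315] v=[-0.9497]
Step 6: x=[9.0774] v=[-1.0273]
Step 7: x=[8.9194] v=[-1.0533]
Step 8: x=[8.7655] v=[-1.0263]
Step 9: x=[8.6233] v=[-0.9477]
Step 10: x=[8.5001] v=[-0.8214]
Step 11: x=[8.4020] v=[-0.6538]
Step 12: x=[8.3340] v=[-0.4533]
Step 13: x=[8.2995] v=[-0.2300]
Step 14: x=[8.3002] v=[0.0049]
First v>=0 after going negative at step 14, time=2.1000

Answer: 2.1000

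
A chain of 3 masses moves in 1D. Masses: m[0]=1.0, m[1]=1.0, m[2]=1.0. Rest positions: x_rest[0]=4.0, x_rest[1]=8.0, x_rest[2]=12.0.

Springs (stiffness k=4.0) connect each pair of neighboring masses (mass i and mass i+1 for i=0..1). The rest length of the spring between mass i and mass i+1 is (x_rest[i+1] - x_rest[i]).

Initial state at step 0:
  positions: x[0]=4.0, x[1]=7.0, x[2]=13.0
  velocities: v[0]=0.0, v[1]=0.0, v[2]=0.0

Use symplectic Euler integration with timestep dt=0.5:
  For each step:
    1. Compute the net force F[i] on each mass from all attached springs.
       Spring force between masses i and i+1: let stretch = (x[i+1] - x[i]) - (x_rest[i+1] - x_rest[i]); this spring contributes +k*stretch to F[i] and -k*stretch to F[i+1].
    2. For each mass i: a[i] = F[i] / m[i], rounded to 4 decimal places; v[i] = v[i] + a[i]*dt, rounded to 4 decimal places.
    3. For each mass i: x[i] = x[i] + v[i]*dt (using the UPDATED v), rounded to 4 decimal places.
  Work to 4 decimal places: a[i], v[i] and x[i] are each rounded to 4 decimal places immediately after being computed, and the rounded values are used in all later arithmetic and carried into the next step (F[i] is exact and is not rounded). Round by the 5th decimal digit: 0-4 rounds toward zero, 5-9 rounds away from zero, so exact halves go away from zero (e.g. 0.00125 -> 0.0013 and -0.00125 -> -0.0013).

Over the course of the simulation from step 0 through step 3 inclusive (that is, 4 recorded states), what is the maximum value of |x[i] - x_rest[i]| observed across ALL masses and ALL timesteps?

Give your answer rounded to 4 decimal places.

Step 0: x=[4.0000 7.0000 13.0000] v=[0.0000 0.0000 0.0000]
Step 1: x=[3.0000 10.0000 11.0000] v=[-2.0000 6.0000 -4.0000]
Step 2: x=[5.0000 7.0000 12.0000] v=[4.0000 -6.0000 2.0000]
Step 3: x=[5.0000 7.0000 12.0000] v=[0.0000 0.0000 0.0000]
Max displacement = 2.0000

Answer: 2.0000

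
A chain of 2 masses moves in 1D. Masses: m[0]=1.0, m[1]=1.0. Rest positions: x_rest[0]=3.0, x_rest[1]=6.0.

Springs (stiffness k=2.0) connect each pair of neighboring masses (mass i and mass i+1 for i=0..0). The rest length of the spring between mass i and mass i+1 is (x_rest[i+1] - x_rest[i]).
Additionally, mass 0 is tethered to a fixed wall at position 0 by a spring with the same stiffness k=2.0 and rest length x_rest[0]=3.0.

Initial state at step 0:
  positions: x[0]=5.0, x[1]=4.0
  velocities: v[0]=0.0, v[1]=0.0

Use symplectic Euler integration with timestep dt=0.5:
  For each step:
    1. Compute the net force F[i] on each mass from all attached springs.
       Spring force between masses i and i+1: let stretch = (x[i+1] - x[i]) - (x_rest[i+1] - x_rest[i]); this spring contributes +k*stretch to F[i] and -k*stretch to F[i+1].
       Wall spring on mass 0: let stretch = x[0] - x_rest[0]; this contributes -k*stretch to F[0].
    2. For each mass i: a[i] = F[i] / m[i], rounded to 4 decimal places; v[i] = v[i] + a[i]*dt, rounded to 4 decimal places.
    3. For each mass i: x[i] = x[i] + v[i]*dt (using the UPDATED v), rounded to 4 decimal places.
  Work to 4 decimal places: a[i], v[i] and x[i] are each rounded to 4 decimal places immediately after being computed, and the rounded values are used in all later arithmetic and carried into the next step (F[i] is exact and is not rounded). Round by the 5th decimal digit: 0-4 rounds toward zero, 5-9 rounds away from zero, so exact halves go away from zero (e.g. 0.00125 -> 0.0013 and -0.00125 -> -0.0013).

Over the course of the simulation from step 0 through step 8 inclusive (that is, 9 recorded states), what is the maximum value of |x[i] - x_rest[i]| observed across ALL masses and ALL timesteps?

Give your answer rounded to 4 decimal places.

Answer: 3.0000

Derivation:
Step 0: x=[5.0000 4.0000] v=[0.0000 0.0000]
Step 1: x=[2.0000 6.0000] v=[-6.0000 4.0000]
Step 2: x=[0.0000 7.5000] v=[-4.0000 3.0000]
Step 3: x=[1.7500 6.7500] v=[3.5000 -1.5000]
Step 4: x=[5.1250 5.0000] v=[6.7500 -3.5000]
Step 5: x=[5.8750 4.8125] v=[1.5000 -0.3750]
Step 6: x=[3.1563 6.6563] v=[-5.4375 3.6875]
Step 7: x=[0.6094 8.2501] v=[-5.0938 3.1875]
Step 8: x=[1.5782 7.5235] v=[1.9375 -1.4532]
Max displacement = 3.0000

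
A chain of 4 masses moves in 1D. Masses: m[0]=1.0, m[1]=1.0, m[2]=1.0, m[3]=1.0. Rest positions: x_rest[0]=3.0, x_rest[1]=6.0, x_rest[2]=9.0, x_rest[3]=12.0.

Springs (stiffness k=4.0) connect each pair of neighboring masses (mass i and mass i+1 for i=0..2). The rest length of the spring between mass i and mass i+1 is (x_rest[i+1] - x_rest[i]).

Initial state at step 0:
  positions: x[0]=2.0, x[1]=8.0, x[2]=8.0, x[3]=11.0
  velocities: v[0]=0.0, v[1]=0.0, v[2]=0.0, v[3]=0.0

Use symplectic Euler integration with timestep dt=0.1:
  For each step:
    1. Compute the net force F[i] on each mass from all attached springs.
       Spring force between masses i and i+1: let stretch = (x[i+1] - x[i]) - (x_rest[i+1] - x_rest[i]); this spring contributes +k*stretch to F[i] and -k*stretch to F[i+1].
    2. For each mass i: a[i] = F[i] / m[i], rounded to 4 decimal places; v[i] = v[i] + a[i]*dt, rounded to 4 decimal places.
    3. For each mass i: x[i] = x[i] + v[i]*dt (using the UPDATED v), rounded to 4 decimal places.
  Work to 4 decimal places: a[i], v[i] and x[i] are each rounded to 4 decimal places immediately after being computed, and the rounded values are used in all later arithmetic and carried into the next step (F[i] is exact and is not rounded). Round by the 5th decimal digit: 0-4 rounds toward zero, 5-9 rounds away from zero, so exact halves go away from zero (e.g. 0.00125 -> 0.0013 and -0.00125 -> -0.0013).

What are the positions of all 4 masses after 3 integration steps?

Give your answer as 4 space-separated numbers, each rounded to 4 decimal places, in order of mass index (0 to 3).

Step 0: x=[2.0000 8.0000 8.0000 11.0000] v=[0.0000 0.0000 0.0000 0.0000]
Step 1: x=[2.1200 7.7600 8.1200 11.0000] v=[1.2000 -2.4000 1.2000 0.0000]
Step 2: x=[2.3456 7.3088 8.3408 11.0048] v=[2.2560 -4.5120 2.2080 0.0480]
Step 3: x=[2.6497 6.7004 8.6269 11.0230] v=[3.0413 -6.0845 2.8608 0.1824]

Answer: 2.6497 6.7004 8.6269 11.0230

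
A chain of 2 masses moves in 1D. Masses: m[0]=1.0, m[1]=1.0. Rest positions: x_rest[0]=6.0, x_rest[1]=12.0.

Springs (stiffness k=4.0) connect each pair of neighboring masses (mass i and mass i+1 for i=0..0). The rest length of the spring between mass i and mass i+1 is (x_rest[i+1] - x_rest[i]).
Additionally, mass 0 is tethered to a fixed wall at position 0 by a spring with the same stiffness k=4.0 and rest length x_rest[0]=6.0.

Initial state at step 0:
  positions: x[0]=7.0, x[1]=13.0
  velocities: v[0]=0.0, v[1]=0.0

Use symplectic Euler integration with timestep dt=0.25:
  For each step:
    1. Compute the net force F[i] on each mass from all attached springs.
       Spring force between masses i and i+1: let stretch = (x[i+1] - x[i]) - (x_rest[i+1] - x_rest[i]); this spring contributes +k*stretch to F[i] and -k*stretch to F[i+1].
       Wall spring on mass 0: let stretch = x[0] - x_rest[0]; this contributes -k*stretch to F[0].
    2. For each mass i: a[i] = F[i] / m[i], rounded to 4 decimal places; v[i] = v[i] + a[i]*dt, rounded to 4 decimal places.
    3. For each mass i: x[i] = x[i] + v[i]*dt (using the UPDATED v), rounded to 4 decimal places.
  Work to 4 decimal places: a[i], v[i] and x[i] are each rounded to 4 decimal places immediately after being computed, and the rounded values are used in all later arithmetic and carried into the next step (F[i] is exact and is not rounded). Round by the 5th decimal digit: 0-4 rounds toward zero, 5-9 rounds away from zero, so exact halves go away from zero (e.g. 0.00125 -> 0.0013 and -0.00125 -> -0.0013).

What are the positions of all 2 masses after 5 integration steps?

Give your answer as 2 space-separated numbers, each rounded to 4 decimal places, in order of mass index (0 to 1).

Step 0: x=[7.0000 13.0000] v=[0.0000 0.0000]
Step 1: x=[6.7500 13.0000] v=[-1.0000 0.0000]
Step 2: x=[6.3750 12.9375] v=[-1.5000 -0.2500]
Step 3: x=[6.0469 12.7344] v=[-1.3125 -0.8125]
Step 4: x=[5.8789 12.3594] v=[-0.6719 -1.5000]
Step 5: x=[5.8613 11.8643] v=[-0.0703 -1.9805]

Answer: 5.8613 11.8643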